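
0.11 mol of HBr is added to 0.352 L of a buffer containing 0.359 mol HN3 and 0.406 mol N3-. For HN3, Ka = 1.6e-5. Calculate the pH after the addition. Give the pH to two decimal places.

After neutralization: n(HN3) = 0.469 mol, n(N3-) = 0.296 mol.
pKa = −log(1.6 × 10^-5) = 4.796
pH = pKa + log(n_N3-/n_HN3) = 4.796 + log(0.296/0.469) = 4.796 + (-0.200)

pH = 4.60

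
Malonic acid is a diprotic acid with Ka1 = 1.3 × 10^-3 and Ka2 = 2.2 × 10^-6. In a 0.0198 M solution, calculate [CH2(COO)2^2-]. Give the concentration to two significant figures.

2.2 × 10^-6 M

First ionization gives [H+] ≈ [CH2(COOH)COO-] = 4.46 × 10^-3 M.
Second step: Ka2 = [H+][CH2(COO)2^2-]/[CH2(COOH)COO-] ≈ [CH2(COO)2^2-] (since [H+] ≈ [CH2(COOH)COO-]).
So [CH2(COO)2^2-] ≈ Ka2.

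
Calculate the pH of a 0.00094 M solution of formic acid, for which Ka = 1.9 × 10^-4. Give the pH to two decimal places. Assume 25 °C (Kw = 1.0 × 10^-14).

HCOOH ⇌ HCOO- + H+
From the ICE table, Ka = x²/(0.00094 − x) = 1.9 × 10^-4.
x is not negligible relative to C₀; solve x² + 0.00019·x − 1.79e-07 = 0.
x = (−Ka + √(Ka² + 4·Ka·C₀))/2 = 3.38 × 10^-4 M
pH = −log[H+] = −log(3.38 × 10^-4) = 3.47

pH = 3.47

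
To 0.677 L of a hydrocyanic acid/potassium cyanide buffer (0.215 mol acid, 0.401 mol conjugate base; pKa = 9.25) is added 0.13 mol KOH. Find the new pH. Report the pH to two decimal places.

After neutralization: n(HCN) = 0.085 mol, n(CN-) = 0.531 mol.
Henderson–Hasselbalch with mole ratio 0.531/0.085: pH = 9.25 + (+0.796)

pH = 10.05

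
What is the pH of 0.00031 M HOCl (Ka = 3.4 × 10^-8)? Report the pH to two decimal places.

HOCl ⇌ OCl- + H+
From the ICE table, Ka = [H+]²/(0.00031 − [H+]) = 3.4 × 10^-8.
Neglecting [H+] in the denominator: [H+] = √(3.4 × 10^-8 × 0.00031) = 3.25 × 10^-6 M
Check: 1% ionized — well under 5%, approximation valid.
pH = −log[H+] = −log(3.25 × 10^-6) = 5.49

pH = 5.49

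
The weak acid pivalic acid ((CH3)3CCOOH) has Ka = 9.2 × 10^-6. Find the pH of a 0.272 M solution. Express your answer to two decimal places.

(CH3)3CCOOH ⇌ (CH3)3CCOO- + H+
Ka = x²/(0.272 − x) = 9.2 × 10^-6
Assume x ≪ 0.272: x ≈ √(9.2 × 10^-6 × 0.272) = 1.58 × 10^-3 M
(x/C₀ = 0.58% < 5%, so the approximation holds.)
pH = −log[H+] = −log(1.58 × 10^-3) = 2.80

pH = 2.80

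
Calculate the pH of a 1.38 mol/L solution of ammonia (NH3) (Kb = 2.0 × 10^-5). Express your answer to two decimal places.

pH = 11.72

NH3 + H2O ⇌ NH4+ + OH-
From the ICE table, Kb = [OH-]²/(1.38 − [OH-]) = 2.0 × 10^-5.
Since Kb ≪ C₀, [OH-] ≈ √(Kb·C₀) = 5.25 × 10^-3 M.
pOH = 2.28, so pH = 14.00 − pOH = 11.72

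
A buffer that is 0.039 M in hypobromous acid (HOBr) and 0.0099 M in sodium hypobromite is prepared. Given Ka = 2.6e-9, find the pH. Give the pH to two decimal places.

pH = 7.99

pKa = −log(2.6 × 10^-9) = 8.585
pH = pKa + log([A⁻]/[HA]) = 8.585 + log(0.0099/0.039)
pH = 8.585 + (-0.595) = 7.99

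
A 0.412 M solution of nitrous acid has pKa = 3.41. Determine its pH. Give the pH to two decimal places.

HNO2 ⇌ NO2- + H+
Ka = 10^(−3.41) = 3.89 × 10^-4
From the ICE table, Ka = [H+]²/(0.412 − [H+]) = 3.89 × 10^-4.
Neglecting [H+] in the denominator: [H+] = √(3.89 × 10^-4 × 0.412) = 1.27 × 10^-2 M
([H+]/C₀ = 3.1% < 5%, so the approximation holds.)
pH = −log[H+] = −log(1.27 × 10^-2) = 1.90

pH = 1.90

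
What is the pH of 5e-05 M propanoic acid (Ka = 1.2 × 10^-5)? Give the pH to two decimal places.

pH = 4.72

CH3CH2COOH ⇌ CH3CH2COO- + H+
From the ICE table, Ka = x²/(5e-05 − x) = 1.2 × 10^-5.
Here C₀/Ka ≈ 4.17, so the small-x approximation fails. Use the quadratic:
x = (−Ka + √(Ka² + 4·Ka·C₀))/2 = 1.92 × 10^-5 M
pH = −log(1.92 × 10^-5) = 4.72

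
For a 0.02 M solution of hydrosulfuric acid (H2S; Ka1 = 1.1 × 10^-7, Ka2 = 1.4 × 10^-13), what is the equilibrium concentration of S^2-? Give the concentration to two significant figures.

1.4 × 10^-13 M

First ionization gives [H+] ≈ [HS-] = 4.69 × 10^-5 M.
Second step: Ka2 = [H+][S^2-]/[HS-] ≈ [S^2-] (since [H+] ≈ [HS-]).
So [S^2-] ≈ Ka2.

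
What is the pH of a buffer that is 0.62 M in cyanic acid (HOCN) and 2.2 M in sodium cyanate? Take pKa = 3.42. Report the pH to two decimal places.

pH = 3.97

Using pH = pKa + log([base]/[acid]) with [base]/[acid] = 2.2/0.62:
pH = 3.42 + (+0.550) = 3.97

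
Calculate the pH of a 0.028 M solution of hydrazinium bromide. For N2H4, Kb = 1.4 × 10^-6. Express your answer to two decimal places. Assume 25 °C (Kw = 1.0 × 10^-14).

pH = 4.85

N2H5+ is the conjugate acid of the weak base N2H4.
Ka = Kw/Kb = 1.0×10^-14 / 1.4 × 10^-6 = 7.14 × 10^-9
Ka = [H+]²/(0.028 − [H+]) = 7.14 × 10^-9
Since Ka ≪ C₀, [H+] ≈ √(Ka·C₀) = 1.41 × 10^-5 M.
([H+]/C₀ = 0.05% < 5%, so the approximation holds.)
pH = −log(1.41 × 10^-5) = 4.85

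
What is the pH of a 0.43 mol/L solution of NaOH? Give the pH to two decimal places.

pH = 13.63

NaOH is a strong base; [OH-] = 0.43 M.
pOH = -log(0.43) = 0.37
pH = 14.00 - 0.37 = 13.63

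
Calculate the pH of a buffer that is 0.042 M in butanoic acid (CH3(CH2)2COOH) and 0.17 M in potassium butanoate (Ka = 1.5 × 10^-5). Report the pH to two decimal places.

pH = 5.43

pKa = −log(1.5 × 10^-5) = 4.824
pH = pKa + log([A⁻]/[HA]) = 4.824 + log(0.17/0.042)
pH = 4.824 + (+0.607) = 5.43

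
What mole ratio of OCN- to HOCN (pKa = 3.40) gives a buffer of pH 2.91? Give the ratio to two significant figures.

ratio = 0.32

pH = pKa + log(r) ⇒ log(r) = 2.91 − 3.40 = -0.49
r = [OCN-]/[HOCN] = 10^(-0.49) = 0.324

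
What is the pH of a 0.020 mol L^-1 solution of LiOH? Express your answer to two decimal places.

LiOH is a strong base; [OH-] = 0.02 M.
pOH = -log(0.02) = 1.70
pH = 14.00 - 1.70 = 12.30

pH = 12.30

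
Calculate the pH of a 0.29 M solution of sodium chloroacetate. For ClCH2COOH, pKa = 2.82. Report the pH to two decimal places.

ClCH2COO- is the conjugate base of the weak acid ClCH2COOH.
Ka = 10^(−2.82) = 1.51 × 10^-3
Kb = Kw/Ka = 1.0×10^-14 / 1.51 × 10^-3 = 6.62 × 10^-12
Let x = [OH-] at equilibrium. Kb = x²/(0.29 − x).
Since Kb ≪ C₀, x ≈ √(Kb·C₀) = 1.39 × 10^-6 M.
Check: 0.00048% ionized — well under 5%, approximation valid.
pOH = −log(1.39 × 10^-6) = 5.86; pH = 14.00 − 5.86 = 8.14

pH = 8.14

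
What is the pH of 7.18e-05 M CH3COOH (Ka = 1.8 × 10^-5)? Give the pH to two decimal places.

pH = 4.55

CH3COOH ⇌ CH3COO- + H+
Ka = x²/(7.18e-05 − x) = 1.8 × 10^-5
x is not negligible relative to C₀; solve x² + 1.8e-05·x − 1.29e-09 = 0.
x = [−1.8e-05 + √(1.8e-05² + 5.17e-09)]/2 = 2.81 × 10^-5 M
pH = −log(2.81 × 10^-5) = 4.55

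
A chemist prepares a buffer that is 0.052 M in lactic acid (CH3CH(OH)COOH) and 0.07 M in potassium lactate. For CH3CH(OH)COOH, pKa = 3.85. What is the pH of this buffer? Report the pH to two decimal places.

Henderson–Hasselbalch: pH = pKa + log([CH3CH(OH)COO-]/[CH3CH(OH)COOH]) = 3.85 + log(0.07/0.052)
pH = 3.85 + (+0.129) = 3.98

pH = 3.98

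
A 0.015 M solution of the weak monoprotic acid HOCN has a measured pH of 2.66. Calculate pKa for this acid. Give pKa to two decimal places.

[H+] = 10^(-2.66) = 2.19 × 10^-3 M
At equilibrium [HA] = 0.015 − 2.19 × 10^-3 = 1.28 × 10^-2 M
Ka = [H+][A-]/[HA] = (2.19 × 10^-3)² / 1.28 × 10^-2 = 3.75 × 10^-4
pKa = -log(3.75 × 10^-4) = 3.43

pKa = 3.43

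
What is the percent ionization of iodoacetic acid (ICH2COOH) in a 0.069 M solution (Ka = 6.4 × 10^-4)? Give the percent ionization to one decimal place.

9.2%

ICH2COOH ⇌ ICH2COO- + H+; let x = [H+] at equilibrium.
Solve x² + 0.00064x − 4.42e-05 = 0 → x = 6.33 × 10^-3 M
% ionization = x/C₀ × 100% = 6.33 × 10^-3/0.069 × 100% = 9.2%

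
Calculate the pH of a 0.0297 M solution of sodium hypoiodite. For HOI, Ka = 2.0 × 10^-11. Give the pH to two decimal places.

pH = 11.56

OI- is the conjugate base of the weak acid HOI.
Kb = Kw/Ka = 1.0×10^-14 / 2.0 × 10^-11 = 5.00 × 10^-4
Kb = x²/(0.0297 − x) = 5.00 × 10^-4
The 5% rule fails; solving x² + Kb·x − Kb·C₀ = 0 exactly:
x = [−0.0005 + √(0.0005² + 5.94e-05)]/2 = 3.61 × 10^-3 M
pOH = 2.44, so pH = 14.00 − pOH = 11.56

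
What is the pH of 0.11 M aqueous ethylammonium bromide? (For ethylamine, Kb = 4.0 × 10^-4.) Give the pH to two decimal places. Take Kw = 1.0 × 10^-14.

C2H5NH3+ is the conjugate acid of the weak base C2H5NH2.
Ka = Kw/Kb = 1.0×10^-14 / 4.0 × 10^-4 = 2.50 × 10^-11
Let x = [H+] at equilibrium. Ka = x²/(0.11 − x).
Assume x ≪ 0.11: x ≈ √(2.50 × 10^-11 × 0.11) = 1.66 × 10^-6 M
Check: 0.0015% ionized — well under 5%, approximation valid.
pH = −log[H+] = −log(1.66 × 10^-6) = 5.78

pH = 5.78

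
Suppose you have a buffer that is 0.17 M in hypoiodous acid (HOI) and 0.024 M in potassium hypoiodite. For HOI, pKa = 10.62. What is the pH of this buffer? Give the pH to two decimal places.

pH = 9.77

Using pH = pKa + log([base]/[acid]) with [base]/[acid] = 0.024/0.17:
pH = 10.62 + (-0.850) = 9.77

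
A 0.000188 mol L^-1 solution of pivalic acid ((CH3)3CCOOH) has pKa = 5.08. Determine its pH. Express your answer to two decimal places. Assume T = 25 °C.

(CH3)3CCOOH ⇌ (CH3)3CCOO- + H+
Ka = 10^(−5.08) = 8.32 × 10^-6
From the ICE table, Ka = [H+]²/(0.000188 − [H+]) = 8.32 × 10^-6.
The 5% rule fails; solving [H+]² + Ka·[H+] − Ka·C₀ = 0 exactly:
[H+] = [−8.32e-06 + √(8.32e-06² + 6.26e-09)]/2 = 3.56 × 10^-5 M
pH = −log(3.56 × 10^-5) = 4.45

pH = 4.45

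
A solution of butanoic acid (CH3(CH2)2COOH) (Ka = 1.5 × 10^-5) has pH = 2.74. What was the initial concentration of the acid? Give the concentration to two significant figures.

C₀ = 2.2 × 10^-1 M

[H+] = 10^(-2.74) = 1.82 × 10^-3 M = x
Ka = x²/(C₀ − x) ⇒ C₀ = x + x²/Ka
C₀ = 1.82 × 10^-3 + (1.82 × 10^-3)²/(1.5 × 10^-5) = 2.23 × 10^-1 M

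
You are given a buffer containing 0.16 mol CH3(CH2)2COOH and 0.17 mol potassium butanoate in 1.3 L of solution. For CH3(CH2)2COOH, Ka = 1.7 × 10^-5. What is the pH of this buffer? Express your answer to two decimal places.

pH = 4.80

pKa = −log(1.7 × 10^-5) = 4.770
Henderson–Hasselbalch: pH = pKa + log([CH3(CH2)2COO-]/[CH3(CH2)2COOH]) = 4.770 + log(0.17/0.16)
pH = 4.770 + (+0.026) = 4.80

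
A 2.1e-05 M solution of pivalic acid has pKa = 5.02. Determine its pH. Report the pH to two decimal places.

pH = 4.99

(CH3)3CCOOH ⇌ (CH3)3CCOO- + H+
Ka = 10^(−5.02) = 9.55 × 10^-6
From the ICE table, Ka = [H+]²/(2.1e-05 − [H+]) = 9.55 × 10^-6.
The 5% rule fails; solving [H+]² + Ka·[H+] − Ka·C₀ = 0 exactly:
[H+] = [−9.55e-06 + √(9.55e-06² + 8.02e-10)]/2 = 1.02 × 10^-5 M
pH = −log(1.02 × 10^-5) = 4.99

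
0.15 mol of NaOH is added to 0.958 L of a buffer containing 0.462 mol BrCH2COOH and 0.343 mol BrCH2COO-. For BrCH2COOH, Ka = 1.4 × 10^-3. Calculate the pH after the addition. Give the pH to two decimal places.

pH = 3.05

OH- converts BrCH2COOH to BrCH2COO-: BrCH2COOH → 0.312 mol, BrCH2COO- → 0.493 mol.
pKa = −log(1.4 × 10^-3) = 2.854
Henderson–Hasselbalch with mole ratio 0.493/0.312: pH = 2.854 + (+0.199)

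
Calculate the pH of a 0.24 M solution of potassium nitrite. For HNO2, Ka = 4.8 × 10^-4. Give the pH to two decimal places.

NO2- is the conjugate base of the weak acid HNO2.
Kb = Kw/Ka = 1.0×10^-14 / 4.8 × 10^-4 = 2.08 × 10^-11
Kb = [OH-]²/(0.24 − [OH-]) = 2.08 × 10^-11
Since Kb ≪ C₀, [OH-] ≈ √(Kb·C₀) = 2.23 × 10^-6 M.
([OH-]/C₀ = 0.00093% < 5%, so the approximation holds.)
pOH = 5.65, so pH = 14.00 − pOH = 8.35

pH = 8.35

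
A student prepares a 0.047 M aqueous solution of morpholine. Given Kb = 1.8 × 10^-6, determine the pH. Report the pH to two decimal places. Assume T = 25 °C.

C4H8ONH + H2O ⇌ C4H8ONH2+ + OH-
From the ICE table, Kb = x²/(0.047 − x) = 1.8 × 10^-6.
Assume x ≪ 0.047: x ≈ √(1.8 × 10^-6 × 0.047) = 2.91 × 10^-4 M
(x/C₀ = 0.62% < 5%, so the approximation holds.)
pOH = −log(2.91 × 10^-4) = 3.54; pH = 14.00 − 3.54 = 10.46

pH = 10.46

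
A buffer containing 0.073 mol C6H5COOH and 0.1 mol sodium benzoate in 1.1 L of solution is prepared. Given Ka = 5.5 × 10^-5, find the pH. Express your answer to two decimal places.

pKa = −log(5.5 × 10^-5) = 4.260
pH = pKa + log([A⁻]/[HA]) = 4.260 + log(0.1/0.073)
pH = 4.260 + (+0.137) = 4.40

pH = 4.40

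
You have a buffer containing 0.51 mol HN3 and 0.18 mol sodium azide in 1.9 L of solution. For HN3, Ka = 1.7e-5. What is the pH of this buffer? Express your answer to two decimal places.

pKa = −log(1.7 × 10^-5) = 4.770
Henderson–Hasselbalch: pH = pKa + log([N3-]/[HN3]) = 4.770 + log(0.18/0.51)
pH = 4.770 + (-0.452) = 4.32

pH = 4.32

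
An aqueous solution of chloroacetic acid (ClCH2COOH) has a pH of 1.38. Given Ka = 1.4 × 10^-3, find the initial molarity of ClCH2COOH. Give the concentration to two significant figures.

[H+] = 10^(-1.38) = 4.17 × 10^-2 M = x
Ka = x²/(C₀ − x) ⇒ C₀ = x + x²/Ka
C₀ = 4.17 × 10^-2 + (4.17 × 10^-2)²/(1.4 × 10^-3) = 1.28 M

C₀ = 1.3 M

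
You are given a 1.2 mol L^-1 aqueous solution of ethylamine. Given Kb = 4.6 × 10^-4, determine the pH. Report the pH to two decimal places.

pH = 12.37

C2H5NH2 + H2O ⇌ C2H5NH3+ + OH-
Let x = [OH-] at equilibrium. Kb = x²/(1.2 − x).
Since Kb ≪ C₀, x ≈ √(Kb·C₀) = 2.35 × 10^-2 M.
(x/C₀ = 2% < 5%, so the approximation holds.)
pOH = −log(2.35 × 10^-2) = 1.63; pH = 14.00 − 1.63 = 12.37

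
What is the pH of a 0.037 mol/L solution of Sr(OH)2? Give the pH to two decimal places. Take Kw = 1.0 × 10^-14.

Sr(OH)2 is a strong base (each formula unit releases 2 OH-); [OH-] = 0.074 M.
pOH = -log(0.074) = 1.13
pH = 14.00 - 1.13 = 12.87

pH = 12.87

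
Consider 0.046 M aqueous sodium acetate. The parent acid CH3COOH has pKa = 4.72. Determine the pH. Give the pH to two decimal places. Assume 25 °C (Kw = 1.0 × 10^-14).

CH3COO- is the conjugate base of the weak acid CH3COOH.
Ka = 10^(−4.72) = 1.91 × 10^-5
Kb = Kw/Ka = 1.0×10^-14 / 1.91 × 10^-5 = 5.24 × 10^-10
Kb = x²/(0.046 − x) = 5.24 × 10^-10
Assume x ≪ 0.046: x ≈ √(5.24 × 10^-10 × 0.046) = 4.91 × 10^-6 M
pOH = −log(4.91 × 10^-6) = 5.31; pH = 14.00 − 5.31 = 8.69

pH = 8.69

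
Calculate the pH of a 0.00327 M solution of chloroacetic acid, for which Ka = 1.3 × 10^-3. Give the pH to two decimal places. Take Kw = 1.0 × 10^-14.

pH = 2.82

ClCH2COOH ⇌ ClCH2COO- + H+
Ka = [H+]²/(0.00327 − [H+]) = 1.3 × 10^-3
Here C₀/Ka ≈ 2.52, so the small-[H+] approximation fails. Use the quadratic:
[H+] = (−Ka + √(Ka² + 4·Ka·C₀))/2 = 1.51 × 10^-3 M
pH = −log(1.51 × 10^-3) = 2.82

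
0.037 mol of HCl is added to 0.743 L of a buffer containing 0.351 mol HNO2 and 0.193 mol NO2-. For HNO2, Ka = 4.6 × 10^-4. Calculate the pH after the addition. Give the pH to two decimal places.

After neutralization: n(HNO2) = 0.388 mol, n(NO2-) = 0.156 mol.
pKa = −log(4.6 × 10^-4) = 3.337
pH = pKa + log(n_NO2-/n_HNO2) = 3.337 + log(0.156/0.388) = 3.337 + (-0.396)

pH = 2.94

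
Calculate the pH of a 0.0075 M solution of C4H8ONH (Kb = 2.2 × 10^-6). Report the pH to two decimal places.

C4H8ONH + H2O ⇌ C4H8ONH2+ + OH-
From the ICE table, Kb = [OH-]²/(0.0075 − [OH-]) = 2.2 × 10^-6.
Neglecting [OH-] in the denominator: [OH-] = √(2.2 × 10^-6 × 0.0075) = 1.28 × 10^-4 M
pOH = 3.89, so pH = 14.00 − pOH = 10.11

pH = 10.11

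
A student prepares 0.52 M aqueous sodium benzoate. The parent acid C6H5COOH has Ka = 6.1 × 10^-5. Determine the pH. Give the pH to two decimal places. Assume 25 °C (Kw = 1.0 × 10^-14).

pH = 8.97

C6H5COO- is the conjugate base of the weak acid C6H5COOH.
Kb = Kw/Ka = 1.0×10^-14 / 6.1 × 10^-5 = 1.64 × 10^-10
Let x = [OH-] at equilibrium. Kb = x²/(0.52 − x).
Neglecting x in the denominator: x = √(1.64 × 10^-10 × 0.52) = 9.23 × 10^-6 M
Check: 0.0018% ionized — well under 5%, approximation valid.
pOH = 5.03, so pH = 14.00 − pOH = 8.97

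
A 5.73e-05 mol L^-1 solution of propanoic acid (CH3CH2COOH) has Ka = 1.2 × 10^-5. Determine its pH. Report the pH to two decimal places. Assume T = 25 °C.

pH = 4.68

CH3CH2COOH ⇌ CH3CH2COO- + H+
Ka = [H+]²/(5.73e-05 − [H+]) = 1.2 × 10^-5
The 5% rule fails; solving [H+]² + Ka·[H+] − Ka·C₀ = 0 exactly:
[H+] = [−1.2e-05 + √(1.2e-05² + 2.75e-09)]/2 = 2.09 × 10^-5 M
pH = −log(2.09 × 10^-5) = 4.68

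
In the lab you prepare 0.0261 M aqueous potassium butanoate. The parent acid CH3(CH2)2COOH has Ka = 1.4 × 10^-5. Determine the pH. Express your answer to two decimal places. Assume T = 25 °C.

pH = 8.64

CH3(CH2)2COO- is the conjugate base of the weak acid CH3(CH2)2COOH.
Kb = Kw/Ka = 1.0×10^-14 / 1.4 × 10^-5 = 7.14 × 10^-10
From the ICE table, Kb = [OH-]²/(0.0261 − [OH-]) = 7.14 × 10^-10.
Neglecting [OH-] in the denominator: [OH-] = √(7.14 × 10^-10 × 0.0261) = 4.32 × 10^-6 M
([OH-]/C₀ = 0.017% < 5%, so the approximation holds.)
pOH = 5.36, so pH = 14.00 − pOH = 8.64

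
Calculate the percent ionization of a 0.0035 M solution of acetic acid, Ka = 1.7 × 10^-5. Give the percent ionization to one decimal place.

CH3COOH ⇌ CH3COO- + H+; let x = [H+] at equilibrium.
Ka = x²/(C₀ − x); solving the quadratic gives x = 2.36 × 10^-4 M.
Fraction ionized = 2.36 × 10^-4 / 0.0035 = 0.0674 → 6.7%

6.7%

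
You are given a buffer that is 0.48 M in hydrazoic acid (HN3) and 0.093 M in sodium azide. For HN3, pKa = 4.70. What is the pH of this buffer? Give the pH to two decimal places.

pH = 3.99

pH = pKa + log([A⁻]/[HA]) = 4.70 + log(0.093/0.48)
pH = 4.70 + (-0.713) = 3.99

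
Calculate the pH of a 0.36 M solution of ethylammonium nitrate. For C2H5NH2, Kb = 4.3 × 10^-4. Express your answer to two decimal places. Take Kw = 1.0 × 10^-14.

C2H5NH3+ is the conjugate acid of the weak base C2H5NH2.
Ka = Kw/Kb = 1.0×10^-14 / 4.3 × 10^-4 = 2.33 × 10^-11
Ka = [H+]²/(0.36 − [H+]) = 2.33 × 10^-11
Since Ka ≪ C₀, [H+] ≈ √(Ka·C₀) = 2.90 × 10^-6 M.
Check: 0.0008% ionized — well under 5%, approximation valid.
pH = −log[H+] = −log(2.90 × 10^-6) = 5.54

pH = 5.54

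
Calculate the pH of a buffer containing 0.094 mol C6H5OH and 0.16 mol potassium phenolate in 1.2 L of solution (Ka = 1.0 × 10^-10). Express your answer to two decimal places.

pH = 10.23

pKa = −log(1.0 × 10^-10) = 10.000
Henderson–Hasselbalch: pH = pKa + log([C6H5O-]/[C6H5OH]) = 10.000 + log(0.16/0.094)
pH = 10.000 + (+0.231) = 10.23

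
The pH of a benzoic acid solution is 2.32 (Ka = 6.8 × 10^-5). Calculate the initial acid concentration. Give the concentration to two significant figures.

C₀ = 3.4 × 10^-1 M

[H+] = 10^(-2.32) = 4.79 × 10^-3 M = x
Ka = x²/(C₀ − x) ⇒ C₀ = x + x²/Ka
C₀ = 4.79 × 10^-3 + (4.79 × 10^-3)²/(6.8 × 10^-5) = 3.42 × 10^-1 M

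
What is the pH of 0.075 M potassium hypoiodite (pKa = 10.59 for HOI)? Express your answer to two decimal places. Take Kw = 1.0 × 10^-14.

pH = 11.72

OI- is the conjugate base of the weak acid HOI.
Ka = 10^(−10.59) = 2.57 × 10^-11
Kb = Kw/Ka = 1.0×10^-14 / 2.57 × 10^-11 = 3.89 × 10^-4
Kb = [OH-]²/(0.075 − [OH-]) = 3.89 × 10^-4
Here C₀/Kb ≈ 193, so the small-[OH-] approximation fails. Use the quadratic:
[OH-] = (−Kb + √(Kb² + 4·Kb·C₀))/2 = 5.21 × 10^-3 M
pOH = 2.28, so pH = 14.00 − pOH = 11.72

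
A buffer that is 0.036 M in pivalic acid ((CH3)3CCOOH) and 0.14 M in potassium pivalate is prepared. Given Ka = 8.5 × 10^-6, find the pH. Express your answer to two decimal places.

pH = 5.66

pKa = −log(8.5 × 10^-6) = 5.071
Using pH = pKa + log([base]/[acid]) with [base]/[acid] = 0.14/0.036:
pH = 5.071 + (+0.590) = 5.66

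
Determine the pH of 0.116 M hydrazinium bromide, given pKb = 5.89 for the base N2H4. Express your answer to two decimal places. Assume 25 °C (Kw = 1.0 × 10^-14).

pH = 4.52

N2H5+ is the conjugate acid of the weak base N2H4.
Kb = 10^(−5.89) = 1.29 × 10^-6
Ka = Kw/Kb = 1.0×10^-14 / 1.29 × 10^-6 = 7.75 × 10^-9
Ka = [H+]²/(0.116 − [H+]) = 7.75 × 10^-9
Neglecting [H+] in the denominator: [H+] = √(7.75 × 10^-9 × 0.116) = 3.00 × 10^-5 M
pH = −log[H+] = −log(3.00 × 10^-5) = 4.52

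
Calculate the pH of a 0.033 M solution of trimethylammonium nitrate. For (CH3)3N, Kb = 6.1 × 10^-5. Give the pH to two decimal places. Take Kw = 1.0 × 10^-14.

pH = 5.63

(CH3)3NH+ is the conjugate acid of the weak base (CH3)3N.
Ka = Kw/Kb = 1.0×10^-14 / 6.1 × 10^-5 = 1.64 × 10^-10
Ka = x²/(0.033 − x) = 1.64 × 10^-10
Neglecting x in the denominator: x = √(1.64 × 10^-10 × 0.033) = 2.33 × 10^-6 M
(x/C₀ = 0.007% < 5%, so the approximation holds.)
pH = −log(2.33 × 10^-6) = 5.63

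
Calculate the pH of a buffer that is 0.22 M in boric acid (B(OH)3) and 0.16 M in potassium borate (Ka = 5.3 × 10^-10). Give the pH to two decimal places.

pKa = −log(5.3 × 10^-10) = 9.276
Using pH = pKa + log([base]/[acid]) with [base]/[acid] = 0.16/0.22:
pH = 9.276 + (-0.138) = 9.14

pH = 9.14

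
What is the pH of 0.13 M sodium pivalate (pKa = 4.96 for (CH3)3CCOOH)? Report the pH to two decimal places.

(CH3)3CCOO- is the conjugate base of the weak acid (CH3)3CCOOH.
Ka = 10^(−4.96) = 1.10 × 10^-5
Kb = Kw/Ka = 1.0×10^-14 / 1.10 × 10^-5 = 9.09 × 10^-10
From the ICE table, Kb = [OH-]²/(0.13 − [OH-]) = 9.09 × 10^-10.
Neglecting [OH-] in the denominator: [OH-] = √(9.09 × 10^-10 × 0.13) = 1.09 × 10^-5 M
pOH = −log(1.09 × 10^-5) = 4.96; pH = 14.00 − 4.96 = 9.04

pH = 9.04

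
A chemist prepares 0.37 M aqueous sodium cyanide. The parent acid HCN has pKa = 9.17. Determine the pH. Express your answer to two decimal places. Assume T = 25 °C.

CN- is the conjugate base of the weak acid HCN.
Ka = 10^(−9.17) = 6.76 × 10^-10
Kb = Kw/Ka = 1.0×10^-14 / 6.76 × 10^-10 = 1.48 × 10^-5
Kb = [OH-]²/(0.37 − [OH-]) = 1.48 × 10^-5
Since Kb ≪ C₀, [OH-] ≈ √(Kb·C₀) = 2.34 × 10^-3 M.
Check: 0.63% ionized — well under 5%, approximation valid.
pOH = −log(2.34 × 10^-3) = 2.63; pH = 14.00 − 2.63 = 11.37

pH = 11.37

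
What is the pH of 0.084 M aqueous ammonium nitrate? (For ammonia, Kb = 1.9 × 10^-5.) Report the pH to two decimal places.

pH = 5.18

NH4+ is the conjugate acid of the weak base NH3.
Ka = Kw/Kb = 1.0×10^-14 / 1.9 × 10^-5 = 5.26 × 10^-10
Let x = [H+] at equilibrium. Ka = x²/(0.084 − x).
Neglecting x in the denominator: x = √(5.26 × 10^-10 × 0.084) = 6.65 × 10^-6 M
pH = −log[H+] = −log(6.65 × 10^-6) = 5.18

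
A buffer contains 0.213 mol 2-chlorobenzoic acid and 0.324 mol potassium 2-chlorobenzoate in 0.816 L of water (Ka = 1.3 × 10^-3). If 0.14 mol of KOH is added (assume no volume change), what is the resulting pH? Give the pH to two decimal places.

pH = 3.69

OH- converts ClC6H4COOH to ClC6H4COO-: ClC6H4COOH → 0.073 mol, ClC6H4COO- → 0.464 mol.
pKa = −log(1.3 × 10^-3) = 2.886
Henderson–Hasselbalch with mole ratio 0.464/0.073: pH = 2.886 + (+0.803)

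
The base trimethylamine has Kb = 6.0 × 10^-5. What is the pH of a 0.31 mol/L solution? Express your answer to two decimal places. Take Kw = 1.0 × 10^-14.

pH = 11.63

(CH3)3N + H2O ⇌ (CH3)3NH+ + OH-
From the ICE table, Kb = [OH-]²/(0.31 − [OH-]) = 6.0 × 10^-5.
Assume [OH-] ≪ 0.31: [OH-] ≈ √(6.0 × 10^-5 × 0.31) = 4.31 × 10^-3 M
([OH-]/C₀ = 1.4% < 5%, so the approximation holds.)
pOH = 2.37, so pH = 14.00 − pOH = 11.63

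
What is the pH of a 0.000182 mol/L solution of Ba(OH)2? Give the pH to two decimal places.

pH = 10.56

Ba(OH)2 is a strong base (each formula unit releases 2 OH-); [OH-] = 0.000364 M.
pOH = -log(0.000364) = 3.44
pH = 14.00 - 3.44 = 10.56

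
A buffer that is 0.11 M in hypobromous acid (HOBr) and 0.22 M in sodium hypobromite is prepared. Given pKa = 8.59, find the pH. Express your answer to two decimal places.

Henderson–Hasselbalch: pH = pKa + log([OBr-]/[HOBr]) = 8.59 + log(0.22/0.11)
pH = 8.59 + (+0.301) = 8.89

pH = 8.89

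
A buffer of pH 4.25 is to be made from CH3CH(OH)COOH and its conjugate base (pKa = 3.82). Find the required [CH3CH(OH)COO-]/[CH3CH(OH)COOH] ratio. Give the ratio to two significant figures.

pH = pKa + log(r) ⇒ log(r) = 4.25 − 3.82 = +0.43
r = [CH3CH(OH)COO-]/[CH3CH(OH)COOH] = 10^(+0.43) = 2.69

ratio = 2.7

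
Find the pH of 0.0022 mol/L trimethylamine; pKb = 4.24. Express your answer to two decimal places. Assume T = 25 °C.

(CH3)3N + H2O ⇌ (CH3)3NH+ + OH-
Kb = 10^(−4.24) = 5.75 × 10^-5
Kb = x²/(0.0022 − x) = 5.75 × 10^-5
Here C₀/Kb ≈ 38.3, so the small-x approximation fails. Use the quadratic:
x = [−5.75e-05 + √(5.75e-05² + 5.06e-07)]/2 = 3.28 × 10^-4 M
pOH = 3.48, so pH = 14.00 − pOH = 10.52

pH = 10.52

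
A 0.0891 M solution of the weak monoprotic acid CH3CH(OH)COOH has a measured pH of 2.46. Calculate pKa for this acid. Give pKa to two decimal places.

[H+] = 10^(-2.46) = 3.47 × 10^-3 M
At equilibrium [HA] = 0.0891 − 3.47 × 10^-3 = 8.56 × 10^-2 M
Ka = [H+][A-]/[HA] = (3.47 × 10^-3)² / 8.56 × 10^-2 = 1.41 × 10^-4
pKa = -log(1.41 × 10^-4) = 3.85

pKa = 3.85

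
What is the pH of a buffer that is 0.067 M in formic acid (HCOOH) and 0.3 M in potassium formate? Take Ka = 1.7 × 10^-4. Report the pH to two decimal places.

pKa = −log(1.7 × 10^-4) = 3.770
pH = pKa + log([A⁻]/[HA]) = 3.770 + log(0.3/0.067)
pH = 3.770 + (+0.651) = 4.42

pH = 4.42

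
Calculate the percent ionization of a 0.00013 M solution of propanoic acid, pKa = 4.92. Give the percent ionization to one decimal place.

CH3CH2COOH ⇌ CH3CH2COO- + H+; let x = [H+] at equilibrium.
Ka = 10^(−4.92) = 1.20 × 10^-5
Solve x² + 1.2e-05x − 1.56e-09 = 0 → x = 3.39 × 10^-5 M
% ionization = x/C₀ × 100% = 3.39 × 10^-5/0.00013 × 100% = 26.1%

26.1%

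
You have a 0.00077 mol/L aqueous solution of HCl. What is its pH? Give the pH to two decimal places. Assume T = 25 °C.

pH = 3.11

HCl is a strong acid and dissociates completely, so [H+] = 0.00077 M.
pH = -log(0.00077) = 3.11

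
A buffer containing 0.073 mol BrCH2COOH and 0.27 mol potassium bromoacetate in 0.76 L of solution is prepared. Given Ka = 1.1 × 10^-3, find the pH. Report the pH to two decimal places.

pH = 3.53

pKa = −log(1.1 × 10^-3) = 2.959
pH = pKa + log([A⁻]/[HA]) = 2.959 + log(0.27/0.073)
pH = 2.959 + (+0.568) = 3.53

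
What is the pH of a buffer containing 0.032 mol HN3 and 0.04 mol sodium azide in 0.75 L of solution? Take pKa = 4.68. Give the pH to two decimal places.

pH = 4.78

Henderson–Hasselbalch: pH = pKa + log([N3-]/[HN3]) = 4.68 + log(0.04/0.032)
pH = 4.68 + (+0.097) = 4.78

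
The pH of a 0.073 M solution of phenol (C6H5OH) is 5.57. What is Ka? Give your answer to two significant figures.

[H+] = 10^(-5.57) = 2.69 × 10^-6 M
At equilibrium [HA] = 0.073 − 2.69 × 10^-6 = 7.30 × 10^-2 M
Ka = [H+][A-]/[HA] = (2.69 × 10^-6)² / 7.30 × 10^-2 = 9.9 × 10^-11

Ka = 9.9 × 10^-11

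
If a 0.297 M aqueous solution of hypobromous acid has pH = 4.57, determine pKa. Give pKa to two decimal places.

[H+] = 10^(-4.57) = 2.69 × 10^-5 M
At equilibrium [HA] = 0.297 − 2.69 × 10^-5 = 2.97 × 10^-1 M
Ka = [H+][A-]/[HA] = (2.69 × 10^-5)² / 2.97 × 10^-1 = 2.44 × 10^-9
pKa = -log(2.44 × 10^-9) = 8.61

pKa = 8.61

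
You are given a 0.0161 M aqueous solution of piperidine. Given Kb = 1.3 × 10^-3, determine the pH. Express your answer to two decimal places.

pH = 11.60

C5H10NH + H2O ⇌ C5H10NH2+ + OH-
From the ICE table, Kb = [OH-]²/(0.0161 − [OH-]) = 1.3 × 10^-3.
[OH-] is not negligible relative to C₀; solve [OH-]² + 0.0013·[OH-] − 2.09e-05 = 0.
[OH-] = (−Kb + √(Kb² + 4·Kb·C₀))/2 = 3.97 × 10^-3 M
pOH = −log(3.97 × 10^-3) = 2.40; pH = 14.00 − 2.40 = 11.60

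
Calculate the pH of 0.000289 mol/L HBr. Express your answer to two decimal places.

pH = 3.54

HBr is a strong acid and dissociates completely, so [H+] = 0.000289 M.
pH = -log(0.000289) = 3.54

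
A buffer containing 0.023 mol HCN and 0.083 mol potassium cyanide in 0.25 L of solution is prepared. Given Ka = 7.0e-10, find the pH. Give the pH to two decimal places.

pH = 9.71

pKa = −log(7.0 × 10^-10) = 9.155
Using pH = pKa + log([base]/[acid]) with [base]/[acid] = 0.083/0.023:
pH = 9.155 + (+0.557) = 9.71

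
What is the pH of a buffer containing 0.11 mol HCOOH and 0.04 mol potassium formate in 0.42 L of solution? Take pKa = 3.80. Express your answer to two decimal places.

Using pH = pKa + log([base]/[acid]) with [base]/[acid] = 0.04/0.11:
pH = 3.80 + (-0.439) = 3.36

pH = 3.36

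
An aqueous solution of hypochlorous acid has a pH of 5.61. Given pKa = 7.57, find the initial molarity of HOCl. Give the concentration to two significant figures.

C₀ = 2.3 × 10^-4 M

[H+] = 10^(-5.61) = 2.45 × 10^-6 M = x
Ka = 10^(−7.57) = 2.69 × 10^-8
Ka = x²/(C₀ − x) ⇒ C₀ = x + x²/Ka
C₀ = 2.45 × 10^-6 + (2.45 × 10^-6)²/(2.69 × 10^-8) = 2.26 × 10^-4 M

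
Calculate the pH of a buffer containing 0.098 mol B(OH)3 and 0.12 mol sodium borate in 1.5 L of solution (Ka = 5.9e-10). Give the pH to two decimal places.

pKa = −log(5.9 × 10^-10) = 9.229
Using pH = pKa + log([base]/[acid]) with [base]/[acid] = 0.12/0.098:
pH = 9.229 + (+0.088) = 9.32

pH = 9.32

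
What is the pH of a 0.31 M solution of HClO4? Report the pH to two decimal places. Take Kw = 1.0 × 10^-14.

pH = 0.51

HClO4 is a strong acid and dissociates completely, so [H+] = 0.31 M.
pH = -log(0.31) = 0.51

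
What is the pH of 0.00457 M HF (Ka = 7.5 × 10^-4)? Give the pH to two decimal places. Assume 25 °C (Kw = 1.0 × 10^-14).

pH = 2.82

HF ⇌ F- + H+
From the ICE table, Ka = [H+]²/(0.00457 − [H+]) = 7.5 × 10^-4.
Here C₀/Ka ≈ 6.09, so the small-[H+] approximation fails. Use the quadratic:
[H+] = [−0.00075 + √(0.00075² + 1.37e-05)]/2 = 1.51 × 10^-3 M
pH = −log(1.51 × 10^-3) = 2.82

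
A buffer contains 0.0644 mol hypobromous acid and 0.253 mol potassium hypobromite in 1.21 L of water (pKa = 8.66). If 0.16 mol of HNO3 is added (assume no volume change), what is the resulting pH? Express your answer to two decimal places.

pH = 8.28

After neutralization: n(HOBr) = 0.224 mol, n(OBr-) = 0.093 mol.
Henderson–Hasselbalch with mole ratio 0.093/0.224: pH = 8.66 + (-0.382)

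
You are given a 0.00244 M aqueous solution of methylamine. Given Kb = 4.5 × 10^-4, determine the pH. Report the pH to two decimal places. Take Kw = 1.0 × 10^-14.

pH = 10.93

CH3NH2 + H2O ⇌ CH3NH3+ + OH-
From the ICE table, Kb = [OH-]²/(0.00244 − [OH-]) = 4.5 × 10^-4.
The 5% rule fails; solving [OH-]² + Kb·[OH-] − Kb·C₀ = 0 exactly:
[OH-] = (−Kb + √(Kb² + 4·Kb·C₀))/2 = 8.47 × 10^-4 M
pOH = 3.07, so pH = 14.00 − pOH = 10.93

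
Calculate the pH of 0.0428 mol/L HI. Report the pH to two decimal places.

HI is a strong acid and dissociates completely, so [H+] = 0.0428 M.
pH = -log(0.0428) = 1.37

pH = 1.37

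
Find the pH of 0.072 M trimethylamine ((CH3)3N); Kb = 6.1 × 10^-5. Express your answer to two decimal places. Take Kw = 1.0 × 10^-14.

(CH3)3N + H2O ⇌ (CH3)3NH+ + OH-
From the ICE table, Kb = x²/(0.072 − x) = 6.1 × 10^-5.
Assume x ≪ 0.072: x ≈ √(6.1 × 10^-5 × 0.072) = 2.10 × 10^-3 M
(x/C₀ = 2.9% < 5%, so the approximation holds.)
pOH = −log(2.10 × 10^-3) = 2.68; pH = 14.00 − 2.68 = 11.32

pH = 11.32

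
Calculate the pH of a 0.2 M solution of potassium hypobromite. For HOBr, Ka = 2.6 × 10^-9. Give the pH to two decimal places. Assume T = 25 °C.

OBr- is the conjugate base of the weak acid HOBr.
Kb = Kw/Ka = 1.0×10^-14 / 2.6 × 10^-9 = 3.85 × 10^-6
From the ICE table, Kb = [OH-]²/(0.2 − [OH-]) = 3.85 × 10^-6.
Assume [OH-] ≪ 0.2: [OH-] ≈ √(3.85 × 10^-6 × 0.2) = 8.77 × 10^-4 M
([OH-]/C₀ = 0.44% < 5%, so the approximation holds.)
pOH = 3.06, so pH = 14.00 − pOH = 10.94

pH = 10.94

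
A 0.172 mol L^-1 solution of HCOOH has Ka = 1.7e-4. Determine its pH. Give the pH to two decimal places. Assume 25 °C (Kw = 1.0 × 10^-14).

pH = 2.27

HCOOH ⇌ HCOO- + H+
From the ICE table, Ka = [H+]²/(0.172 − [H+]) = 1.7 × 10^-4.
Neglecting [H+] in the denominator: [H+] = √(1.7 × 10^-4 × 0.172) = 5.41 × 10^-3 M
pH = −log[H+] = −log(5.41 × 10^-3) = 2.27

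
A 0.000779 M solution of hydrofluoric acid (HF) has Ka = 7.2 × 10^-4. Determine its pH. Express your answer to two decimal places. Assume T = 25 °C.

HF ⇌ F- + H+
From the ICE table, Ka = [H+]²/(0.000779 − [H+]) = 7.2 × 10^-4.
The 5% rule fails; solving [H+]² + Ka·[H+] − Ka·C₀ = 0 exactly:
[H+] = (−Ka + √(Ka² + 4·Ka·C₀))/2 = 4.71 × 10^-4 M
pH = −log(4.71 × 10^-4) = 3.33

pH = 3.33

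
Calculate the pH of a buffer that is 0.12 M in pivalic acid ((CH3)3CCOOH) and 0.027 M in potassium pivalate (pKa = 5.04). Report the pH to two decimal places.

pH = 4.39

Henderson–Hasselbalch: pH = pKa + log([(CH3)3CCOO-]/[(CH3)3CCOOH]) = 5.04 + log(0.027/0.12)
pH = 5.04 + (-0.648) = 4.39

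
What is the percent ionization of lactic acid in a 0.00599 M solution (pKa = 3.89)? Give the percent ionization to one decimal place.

13.6%

CH3CH(OH)COOH ⇌ CH3CH(OH)COO- + H+; let x = [H+] at equilibrium.
Ka = 10^(−3.89) = 1.29 × 10^-4
Solve x² + 0.000129x − 7.73e-07 = 0 → x = 8.17 × 10^-4 M
% ionization = x/C₀ × 100% = 8.17 × 10^-4/0.00599 × 100% = 13.6%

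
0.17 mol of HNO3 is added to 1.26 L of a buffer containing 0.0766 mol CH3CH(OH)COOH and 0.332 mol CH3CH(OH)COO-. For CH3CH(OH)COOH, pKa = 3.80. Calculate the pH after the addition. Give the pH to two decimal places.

pH = 3.62

After neutralization: n(CH3CH(OH)COOH) = 0.247 mol, n(CH3CH(OH)COO-) = 0.162 mol.
Henderson–Hasselbalch with mole ratio 0.162/0.247: pH = 3.80 + (-0.183)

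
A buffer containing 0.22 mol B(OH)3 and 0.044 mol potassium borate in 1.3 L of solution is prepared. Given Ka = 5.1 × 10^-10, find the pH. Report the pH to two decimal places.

pKa = −log(5.1 × 10^-10) = 9.292
Henderson–Hasselbalch: pH = pKa + log([B(OH)4-]/[B(OH)3]) = 9.292 + log(0.044/0.22)
pH = 9.292 + (-0.699) = 8.59

pH = 8.59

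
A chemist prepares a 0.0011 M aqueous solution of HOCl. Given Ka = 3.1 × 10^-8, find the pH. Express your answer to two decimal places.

HOCl ⇌ OCl- + H+
From the ICE table, Ka = x²/(0.0011 − x) = 3.1 × 10^-8.
Assume x ≪ 0.0011: x ≈ √(3.1 × 10^-8 × 0.0011) = 5.84 × 10^-6 M
pH = −log[H+] = −log(5.84 × 10^-6) = 5.23

pH = 5.23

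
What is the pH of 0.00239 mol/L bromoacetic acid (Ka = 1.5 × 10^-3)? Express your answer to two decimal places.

pH = 2.89

BrCH2COOH ⇌ BrCH2COO- + H+
Ka = [H+]²/(0.00239 − [H+]) = 1.5 × 10^-3
[H+] is not negligible relative to C₀; solve [H+]² + 0.0015·[H+] − 3.59e-06 = 0.
[H+] = [−0.0015 + √(0.0015² + 1.43e-05)]/2 = 1.29 × 10^-3 M
pH = −log(1.29 × 10^-3) = 2.89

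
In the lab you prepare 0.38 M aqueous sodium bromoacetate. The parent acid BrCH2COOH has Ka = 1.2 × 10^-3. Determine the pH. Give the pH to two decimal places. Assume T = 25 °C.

pH = 8.25

BrCH2COO- is the conjugate base of the weak acid BrCH2COOH.
Kb = Kw/Ka = 1.0×10^-14 / 1.2 × 10^-3 = 8.33 × 10^-12
From the ICE table, Kb = x²/(0.38 − x) = 8.33 × 10^-12.
Neglecting x in the denominator: x = √(8.33 × 10^-12 × 0.38) = 1.78 × 10^-6 M
Check: 0.00047% ionized — well under 5%, approximation valid.
pOH = 5.75, so pH = 14.00 − pOH = 8.25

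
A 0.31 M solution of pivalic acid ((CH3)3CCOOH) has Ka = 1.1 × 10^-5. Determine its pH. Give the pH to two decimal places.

(CH3)3CCOOH ⇌ (CH3)3CCOO- + H+
Ka = x²/(0.31 − x) = 1.1 × 10^-5
Neglecting x in the denominator: x = √(1.1 × 10^-5 × 0.31) = 1.85 × 10^-3 M
Check: 0.6% ionized — well under 5%, approximation valid.
pH = −log[H+] = −log(1.85 × 10^-3) = 2.73

pH = 2.73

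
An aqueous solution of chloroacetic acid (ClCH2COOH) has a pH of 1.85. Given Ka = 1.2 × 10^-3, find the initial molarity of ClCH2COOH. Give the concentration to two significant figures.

C₀ = 1.8 × 10^-1 M

[H+] = 10^(-1.85) = 1.41 × 10^-2 M = x
Ka = x²/(C₀ − x) ⇒ C₀ = x + x²/Ka
C₀ = 1.41 × 10^-2 + (1.41 × 10^-2)²/(1.2 × 10^-3) = 1.80 × 10^-1 M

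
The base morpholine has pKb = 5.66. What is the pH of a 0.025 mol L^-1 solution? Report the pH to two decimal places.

pH = 10.37

C4H8ONH + H2O ⇌ C4H8ONH2+ + OH-
Kb = 10^(−5.66) = 2.19 × 10^-6
From the ICE table, Kb = [OH-]²/(0.025 − [OH-]) = 2.19 × 10^-6.
Since Kb ≪ C₀, [OH-] ≈ √(Kb·C₀) = 2.34 × 10^-4 M.
([OH-]/C₀ = 0.94% < 5%, so the approximation holds.)
pOH = −log(2.34 × 10^-4) = 3.63; pH = 14.00 − 3.63 = 10.37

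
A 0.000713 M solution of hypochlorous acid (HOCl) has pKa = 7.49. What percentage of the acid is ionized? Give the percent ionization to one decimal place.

HOCl ⇌ OCl- + H+; let x = [H+] at equilibrium.
Ka = 10^(−7.49) = 3.24 × 10^-8
x ≈ √(Ka·C₀) = √(3.24 × 10^-8 × 0.000713) = 4.81 × 10^-6 M
% ionization = x/C₀ × 100% = 4.81 × 10^-6/0.000713 × 100% = 0.7%

0.7%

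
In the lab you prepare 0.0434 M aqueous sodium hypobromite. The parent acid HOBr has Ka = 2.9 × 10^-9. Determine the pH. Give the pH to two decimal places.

pH = 10.59

OBr- is the conjugate base of the weak acid HOBr.
Kb = Kw/Ka = 1.0×10^-14 / 2.9 × 10^-9 = 3.45 × 10^-6
Kb = x²/(0.0434 − x) = 3.45 × 10^-6
Since Kb ≪ C₀, x ≈ √(Kb·C₀) = 3.87 × 10^-4 M.
(x/C₀ = 0.89% < 5%, so the approximation holds.)
pOH = 3.41, so pH = 14.00 − pOH = 10.59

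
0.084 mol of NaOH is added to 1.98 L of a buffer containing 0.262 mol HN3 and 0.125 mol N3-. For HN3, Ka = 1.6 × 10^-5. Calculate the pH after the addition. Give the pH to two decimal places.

pH = 4.87

OH- converts HN3 to N3-: HN3 → 0.178 mol, N3- → 0.209 mol.
pKa = −log(1.6 × 10^-5) = 4.796
pH = pKa + log(n_N3-/n_HN3) = 4.796 + log(0.209/0.178) = 4.796 + (+0.070)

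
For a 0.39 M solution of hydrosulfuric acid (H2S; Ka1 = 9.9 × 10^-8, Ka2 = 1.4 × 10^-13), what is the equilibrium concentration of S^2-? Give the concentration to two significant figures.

1.4 × 10^-13 M

First ionization gives [H+] ≈ [HS-] = 1.96 × 10^-4 M.
Second step: Ka2 = [H+][S^2-]/[HS-] ≈ [S^2-] (since [H+] ≈ [HS-]).
So [S^2-] ≈ Ka2.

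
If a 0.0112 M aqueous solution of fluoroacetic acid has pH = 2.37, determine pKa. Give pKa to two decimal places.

pKa = 2.58

[H+] = 10^(-2.37) = 4.27 × 10^-3 M
At equilibrium [HA] = 0.0112 − 4.27 × 10^-3 = 6.93 × 10^-3 M
Ka = [H+][A-]/[HA] = (4.27 × 10^-3)² / 6.93 × 10^-3 = 2.63 × 10^-3
pKa = -log(2.63 × 10^-3) = 2.58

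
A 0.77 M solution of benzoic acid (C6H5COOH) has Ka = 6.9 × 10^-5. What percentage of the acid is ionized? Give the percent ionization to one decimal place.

C6H5COOH ⇌ C6H5COO- + H+; let x = [H+] at equilibrium.
x ≈ √(Ka·C₀) = √(6.9 × 10^-5 × 0.77) = 7.29 × 10^-3 M
% ionization = x/C₀ × 100% = 7.29 × 10^-3/0.77 × 100% = 0.9%

0.9%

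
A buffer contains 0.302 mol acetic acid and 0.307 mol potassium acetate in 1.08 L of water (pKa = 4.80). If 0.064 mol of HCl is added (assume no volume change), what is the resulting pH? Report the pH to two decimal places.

After neutralization: n(CH3COOH) = 0.366 mol, n(CH3COO-) = 0.243 mol.
Henderson–Hasselbalch with mole ratio 0.243/0.366: pH = 4.80 + (-0.178)

pH = 4.62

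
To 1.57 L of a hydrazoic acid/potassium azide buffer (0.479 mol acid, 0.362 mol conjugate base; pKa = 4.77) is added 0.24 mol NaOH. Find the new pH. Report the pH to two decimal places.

After neutralization: n(HN3) = 0.239 mol, n(N3-) = 0.602 mol.
pH = pKa + log([A⁻]/[HA]) = 4.77 + log(0.602/0.239) = 4.77 +0.401

pH = 5.17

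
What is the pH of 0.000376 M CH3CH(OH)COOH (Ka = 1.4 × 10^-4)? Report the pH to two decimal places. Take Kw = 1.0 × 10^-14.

pH = 3.77

CH3CH(OH)COOH ⇌ CH3CH(OH)COO- + H+
Let x = [H+] at equilibrium. Ka = x²/(0.000376 − x).
Here C₀/Ka ≈ 2.69, so the small-x approximation fails. Use the quadratic:
x = [−0.00014 + √(0.00014² + 2.11e-07)]/2 = 1.70 × 10^-4 M
pH = −log(1.70 × 10^-4) = 3.77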